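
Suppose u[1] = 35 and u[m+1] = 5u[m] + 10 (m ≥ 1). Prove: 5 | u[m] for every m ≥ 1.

Base case: u[1] = 35 = 5·7, so 5 | u[1].
Assume 5 | u[k], so u[k] = 5t for some integer t.
Then u[k+1] = 5u[k] + 10 = 5·(5t) + 10 = 5(5t + 2), so 5 | u[k+1].
This completes the inductive step, so 5 | u[m] for all m ≥ 1.

5 | u[m]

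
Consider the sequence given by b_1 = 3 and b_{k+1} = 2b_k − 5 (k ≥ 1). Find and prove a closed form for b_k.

Claim: b_k = -2^k + 5.

Base case: b_1 = 3, and -2^1 + 5 = -2 + 5 = 3.
Assume b_r = -2^r + 5 for some r ≥ 1.
Then b_{r+1} = 2b_r − 5 = 2·(-2^r + 5) − 5 = -2^{r+1} + 10 − 5 = -2^{r+1} + 5.
This completes the inductive step, so b_k = -2^k + 5 for all k ≥ 1.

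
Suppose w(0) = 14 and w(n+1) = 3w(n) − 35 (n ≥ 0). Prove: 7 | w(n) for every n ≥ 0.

Base case: w(0) = 14 = 7·2, so 7 | w(0).
Assume 7 | w(r), so w(r) = 7t for some integer t.
Then w(r+1) = 3w(r) − 35 = 3·(7t) − 35 = 7(3t − 5), so 7 | w(r+1).
Hence 7 | w(n) for every n ≥ 0, by induction.

7 | w(n)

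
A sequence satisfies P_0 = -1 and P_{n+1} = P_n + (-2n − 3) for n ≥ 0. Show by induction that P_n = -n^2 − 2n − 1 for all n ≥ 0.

Base case: P_0 = -1, and -0^2 − 2·0 − 1 = -1.
Assume P_r = -r^2 − 2r − 1.
Then P_{r+1} = P_r + (-2r − 3) = (-r^2 − 2r − 1) + (-2r − 3) = -r^2 − 4r − 4,
and -(r+1)^2 − 2·(r+1) − 1 = -r^2 − 4r − 4.
By induction, P_n = -n^2 − 2n − 1 for all n ≥ 0.

P_n = -n^2 − 2n − 1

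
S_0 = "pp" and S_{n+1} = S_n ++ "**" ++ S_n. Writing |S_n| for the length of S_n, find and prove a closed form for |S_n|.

Claim: |S_n| = 2^{n+2} − 2.

Base case: |S_0| = 2, and 2^{0+2} − 2 = 2.
Assume |S_k| = 2^{k+2} − 2.
Then |S_{k+1}| = |S_k| + 2 + |S_k| = 2|S_k| + 2 = 2(2^{k+2} − 2) + 2 = 2^{k+3} − 4 + 2 = 2^{k+3} − 2.
By induction, |S_n| = 2^{n+2} − 2 for all n ≥ 0.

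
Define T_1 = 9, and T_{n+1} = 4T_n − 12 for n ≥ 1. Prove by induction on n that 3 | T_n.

Base case: T_1 = 9 = 3·3, so 3 | T_1.
Assume 3 | T_m, so T_m = 3t for some integer t.
Then T_{m+1} = 4T_m − 12 = 4·(3t) − 12 = 3(4t − 4), so 3 | T_{m+1}.
So the property holds for m+1, and by induction 3 | T_n for all n ≥ 1.

3 | T_n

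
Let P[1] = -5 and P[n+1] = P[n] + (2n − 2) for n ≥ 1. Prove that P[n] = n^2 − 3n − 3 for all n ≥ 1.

Base case: P[1] = -5, and 1^2 − 3·1 − 3 = -5.
Assume P[r] = r^2 − 3r − 3.
Then P[r+1] = P[r] + (2r − 2) = (r^2 − 3r − 3) + (2r − 2) = r^2 − r − 5,
and (r+1)^2 − 3·(r+1) − 3 = r^2 − r − 5.
Hence P[n] = n^2 − 3n − 3 for every n ≥ 1, by induction.

P[n] = n^2 − 3n − 3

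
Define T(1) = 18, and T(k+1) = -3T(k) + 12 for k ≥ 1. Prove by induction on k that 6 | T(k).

Base case: T(1) = 18 = 6·3, so 6 | T(1).
Assume 6 | T(j), so T(j) = 6t for some integer t.
Then T(j+1) = -3T(j) + 12 = -3·(6t) + 12 = 6(-3t + 2), so 6 | T(j+1).
By induction, 6 | T(k) for all k ≥ 1.

6 | T(k)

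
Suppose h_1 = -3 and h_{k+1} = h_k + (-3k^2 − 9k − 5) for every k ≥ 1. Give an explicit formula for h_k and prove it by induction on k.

Claim: h_k = -k^3 − 3k^2 − k + 2.

Base case: h_1 = -3, and -1^3 − 3·1^2 − 1 + 2 = -3.
Assume h_r = -r^3 − 3r^2 − r + 2.
Then h_{r+1} = h_r + (-3r^2 − 9r − 5) = (-r^3 − 3r^2 − r + 2) + (-3r^2 − 9r − 5) = -r^3 − 6r^2 − 10r − 3,
and -(r+1)^3 − 3·(r+1)^2 − (r+1) + 2 = -r^3 − 6r^2 − 10r − 3.
This completes the inductive step, so h_k = -k^3 − 3k^2 − k + 2 for all k ≥ 1.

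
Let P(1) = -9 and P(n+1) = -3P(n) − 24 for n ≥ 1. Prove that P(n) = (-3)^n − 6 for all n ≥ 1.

Base case: P(1) = -9, and (-3)^1 − 6 = -3 − 6 = -9.
Assume P(m) = (-3)^m − 6 for some m ≥ 1.
Then P(m+1) = -3P(m) − 24 = -3·((-3)^m − 6) − 24 = -3·(-3)^m + 18 − 24 = (-3)^{m+1} − 6.
This completes the inductive step, so P(n) = (-3)^n − 6 for all n ≥ 1.

P(n) = (-3)^n − 6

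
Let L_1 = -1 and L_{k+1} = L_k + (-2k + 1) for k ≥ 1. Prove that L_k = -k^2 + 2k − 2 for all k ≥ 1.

Base case: L_1 = -1, and -1^2 + 2·1 − 2 = -1.
Assume L_r = -r^2 + 2r − 2.
Then L_{r+1} = L_r + (-2r + 1) = (-r^2 + 2r − 2) + (-2r + 1) = -r^2 − 1,
and -(r+1)^2 + 2·(r+1) − 2 = -r^2 − 1.
Hence L_k = -k^2 + 2k − 2 for every k ≥ 1, by induction.

L_k = -k^2 + 2k − 2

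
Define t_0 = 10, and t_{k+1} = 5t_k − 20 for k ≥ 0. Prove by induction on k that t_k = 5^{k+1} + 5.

Base case: t_0 = 10, and 5^{0+1} + 5 = 5 + 5 = 10.
Assume t_j = 5^{j+1} + 5 for some j ≥ 0.
Then t_{j+1} = 5t_j − 20 = 5·(5^{j+1} + 5) − 20 = 5^{j+2} + 25 − 20 = 5^{j+2} + 5.
Hence t_k = 5^{k+1} + 5 for every k ≥ 0, by induction.

t_k = 5^{k+1} + 5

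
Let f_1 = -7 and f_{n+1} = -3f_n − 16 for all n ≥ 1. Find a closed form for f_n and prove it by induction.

Claim: f_n = (-3)^n − 4.

Base case: f_1 = -7, and (-3)^1 − 4 = -3 − 4 = -7.
Assume f_j = (-3)^j − 4 for some j ≥ 1.
Then f_{j+1} = -3f_j − 16 = -3·((-3)^j − 4) − 16 = -3·(-3)^j + 12 − 16 = (-3)^{j+1} − 4.
By induction, f_n = (-3)^n − 4 for all n ≥ 1.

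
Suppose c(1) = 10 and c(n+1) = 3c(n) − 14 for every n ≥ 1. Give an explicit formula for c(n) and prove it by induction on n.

Claim: c(n) = 3^n + 7.

Base case: c(1) = 10, and 3^1 + 7 = 3 + 7 = 10.
Assume c(j) = 3^j + 7 for some j ≥ 1.
Then c(j+1) = 3c(j) − 14 = 3·(3^j + 7) − 14 = 3^{j+1} + 21 − 14 = 3^{j+1} + 7.
Hence c(n) = 3^n + 7 for every n ≥ 1, by induction.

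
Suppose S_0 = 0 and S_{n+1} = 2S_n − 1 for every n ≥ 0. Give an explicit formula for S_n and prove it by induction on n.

Claim: S_n = -2^n + 1.

Base case: S_0 = 0, and -2^0 + 1 = -1 + 1 = 0.
Assume S_m = -2^m + 1 for some m ≥ 0.
Then S_{m+1} = 2S_m − 1 = 2·(-2^m + 1) − 1 = -2^{m+1} + 2 − 1 = -2^{m+1} + 1.
This completes the inductive step, so S_n = -2^n + 1 for all n ≥ 0.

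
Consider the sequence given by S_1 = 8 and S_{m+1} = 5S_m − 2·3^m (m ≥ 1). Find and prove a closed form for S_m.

Claim: S_m = 5^m + 3^m.

Base case: S_1 = 8, and 5^1 + 3^1 = 5 + 3 = 8.
Assume S_j = 5^j + 3^j for some j ≥ 1.
Then S_{j+1} = 5S_j − 2·3^j = 5·(5^j + 3^j) − 2·3^j = 5^{j+1} + 5·3^j − 2·3^j = 5^{j+1} + 3·3^j = 5^{j+1} + 3^{j+1}.
This completes the inductive step, so S_m = 5^m + 3^m for all m ≥ 1.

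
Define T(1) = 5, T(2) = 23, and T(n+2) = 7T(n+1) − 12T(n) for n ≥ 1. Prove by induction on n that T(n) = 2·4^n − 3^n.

Base cases: T(1) = 5 and 2·4^1 − 3^1 = 5; T(2) = 23 and 2·4^2 − 3^2 = 23.
Assume T(j) = 2·4^j − 3^j for all 1 ≤ j ≤ r, where r ≥ 2.
Then T(r+1) = 7T(r) − 12T(r−1) = 7·(2·4^r − 3^r) − 12·(2·4^{r−1} − 3^{r−1}) = 2·(7·4 − 12)4^{r−1} − (7·3 − 12)3^{r−1} = 32·4^{r−1} − 9·3^{r−1} = 2·4^{r+1} − 3^{r+1}.
So the formula holds for r+1, and by strong induction T(n) = 2·4^n − 3^n for all n ≥ 1.

T(n) = 2·4^n − 3^n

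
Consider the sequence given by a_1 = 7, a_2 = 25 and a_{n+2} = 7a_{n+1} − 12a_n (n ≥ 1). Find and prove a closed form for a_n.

Claim: a_n = 3^n + 4^n.

Base cases: a_1 = 7 and 3^1 + 4^1 = 7; a_2 = 25 and 3^2 + 4^2 = 25.
Assume a_i = 3^i + 4^i for all 1 ≤ i ≤ j, where j ≥ 2.
Then a_{j+1} = 7a_j − 12a_{j−1} = 7·(3^j + 4^j) − 12·(3^{j−1} + 4^{j−1}) = (7·3 − 12)3^{j−1} + (7·4 − 12)4^{j−1} = 9·3^{j−1} + 16·4^{j−1} = 3^{j+1} + 4^{j+1}.
So the formula holds for j+1, and by strong induction a_n = 3^n + 4^n for all n ≥ 1.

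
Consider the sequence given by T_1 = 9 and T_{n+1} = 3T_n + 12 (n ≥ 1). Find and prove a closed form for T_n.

Claim: T_n = 5·3^n − 6.

Base case: T_1 = 9, and 5·3^1 − 6 = 15 − 6 = 9.
Assume T_m = 5·3^m − 6 for some m ≥ 1.
Then T_{m+1} = 3T_m + 12 = 3·(5·3^m − 6) + 12 = 15·3^m − 18 + 12 = 5·3^{m+1} − 6.
This completes the inductive step, so T_n = 5·3^n − 6 for all n ≥ 1.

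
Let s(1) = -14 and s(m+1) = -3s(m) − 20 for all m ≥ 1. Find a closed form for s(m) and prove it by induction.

Claim: s(m) = 3·(-3)^m − 5.

Base case: s(1) = -14, and 3·(-3)^1 − 5 = -9 − 5 = -14.
Assume s(j) = 3·(-3)^j − 5 for some j ≥ 1.
Then s(j+1) = -3s(j) − 20 = -3·(3·(-3)^j − 5) − 20 = -9·(-3)^j + 15 − 20 = 3·(-3)^{j+1} − 5.
This completes the inductive step, so s(m) = 3·(-3)^m − 5 for all m ≥ 1.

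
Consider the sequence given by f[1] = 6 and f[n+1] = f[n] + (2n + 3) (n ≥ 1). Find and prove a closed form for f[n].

Claim: f[n] = n^2 + 2n + 3.

Base case: f[1] = 6, and 1^2 + 2·1 + 3 = 6.
Assume f[j] = j^2 + 2j + 3.
Then f[j+1] = f[j] + (2j + 3) = (j^2 + 2j + 3) + (2j + 3) = j^2 + 4j + 6,
and (j+1)^2 + 2·(j+1) + 3 = j^2 + 4j + 6.
Hence f[n] = n^2 + 2n + 3 for every n ≥ 1, by induction.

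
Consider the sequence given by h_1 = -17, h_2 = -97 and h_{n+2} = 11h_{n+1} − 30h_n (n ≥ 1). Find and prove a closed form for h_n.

Claim: h_n = -5^n − 2·6^n.

Base cases: h_1 = -17 and -5^1 − 2·6^1 = -17; h_2 = -97 and -5^2 − 2·6^2 = -97.
Assume h_i = -5^i − 2·6^i for all 1 ≤ i ≤ j, where j ≥ 2.
Then h_{j+1} = 11h_j − 30h_{j−1} = 11·(-5^j − 2·6^j) − 30·(-5^{j−1} − 2·6^{j−1}) = -(11·5 − 30)5^{j−1} − 2·(11·6 − 30)6^{j−1} = -25·5^{j−1} − 72·6^{j−1} = -5^{j+1} − 2·6^{j+1}.
Hence h_n = -5^n − 2·6^n for every n ≥ 1, by strong induction.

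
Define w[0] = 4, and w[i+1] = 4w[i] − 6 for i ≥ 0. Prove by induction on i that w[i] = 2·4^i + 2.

Base case: w[0] = 4, and 2·4^0 + 2 = 2 + 2 = 4.
Assume w[r] = 2·4^r + 2 for some r ≥ 0.
Then w[r+1] = 4w[r] − 6 = 4·(2·4^r + 2) − 6 = 8·4^r + 8 − 6 = 2·4^{r+1} + 2.
This completes the inductive step, so w[i] = 2·4^i + 2 for all i ≥ 0.

w[i] = 2·4^i + 2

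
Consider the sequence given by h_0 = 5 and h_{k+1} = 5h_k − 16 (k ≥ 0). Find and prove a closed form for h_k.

Claim: h_k = 5^k + 4.

Base case: h_0 = 5, and 5^0 + 4 = 1 + 4 = 5.
Assume h_m = 5^m + 4 for some m ≥ 0.
Then h_{m+1} = 5h_m − 16 = 5·(5^m + 4) − 16 = 5^{m+1} + 20 − 16 = 5^{m+1} + 4.
So the formula holds for m+1, and by induction h_k = 5^k + 4 for all k ≥ 0.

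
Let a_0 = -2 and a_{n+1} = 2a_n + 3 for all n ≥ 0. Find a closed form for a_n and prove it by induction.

Claim: a_n = 2^n − 3.

Base case: a_0 = -2, and 2^0 − 3 = 1 − 3 = -2.
Assume a_k = 2^k − 3 for some k ≥ 0.
Then a_{k+1} = 2a_k + 3 = 2·(2^k − 3) + 3 = 2^{k+1} − 6 + 3 = 2^{k+1} − 3.
By induction, a_n = 2^n − 3 for all n ≥ 0.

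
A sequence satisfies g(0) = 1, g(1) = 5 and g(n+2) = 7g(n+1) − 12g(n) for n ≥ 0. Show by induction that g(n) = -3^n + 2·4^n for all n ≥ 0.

Base cases: g(0) = 1 and -3^0 + 2·4^0 = 1; g(1) = 5 and -3^1 + 2·4^1 = 5.
Assume g(j) = -3^j + 2·4^j for all 0 ≤ j ≤ k, where k ≥ 1.
Then g(k+1) = 7g(k) − 12g(k−1) = 7·(-3^k + 2·4^k) − 12·(-3^{k−1} + 2·4^{k−1}) = -(7·3 − 12)3^{k−1} + 2·(7·4 − 12)4^{k−1} = -9·3^{k−1} + 32·4^{k−1} = -3^{k+1} + 2·4^{k+1}.
By strong induction, g(n) = -3^n + 2·4^n for all n ≥ 0.

g(n) = -3^n + 2·4^n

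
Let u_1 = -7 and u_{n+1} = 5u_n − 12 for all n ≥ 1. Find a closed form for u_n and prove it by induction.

Claim: u_n = -2·5^n + 3.

Base case: u_1 = -7, and -2·5^1 + 3 = -10 + 3 = -7.
Assume u_j = -2·5^j + 3 for some j ≥ 1.
Then u_{j+1} = 5u_j − 12 = 5·(-2·5^j + 3) − 12 = -10·5^j + 15 − 12 = -2·5^{j+1} + 3.
This completes the inductive step, so u_n = -2·5^n + 3 for all n ≥ 1.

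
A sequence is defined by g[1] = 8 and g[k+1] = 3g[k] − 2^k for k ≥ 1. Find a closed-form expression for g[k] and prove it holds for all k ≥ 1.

Claim: g[k] = 2·3^k + 2^k.

Base case: g[1] = 8, and 2·3^1 + 2^1 = 6 + 2 = 8.
Assume g[j] = 2·3^j + 2^j for some j ≥ 1.
Then g[j+1] = 3g[j] − 2^j = 3·(2·3^j + 2^j) − 2^j = 2·3^{j+1} + 3·2^j − 2^j = 2·3^{j+1} + 2·2^j = 2·3^{j+1} + 2^{j+1}.
This completes the inductive step, so g[k] = 2·3^k + 2^k for all k ≥ 1.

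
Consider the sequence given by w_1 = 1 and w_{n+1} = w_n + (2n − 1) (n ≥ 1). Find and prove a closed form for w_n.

Claim: w_n = n^2 − 2n + 2.

Base case: w_1 = 1, and 1^2 − 2·1 + 2 = 1.
Assume w_m = m^2 − 2m + 2.
Then w_{m+1} = w_m + (2m − 1) = (m^2 − 2m + 2) + (2m − 1) = m^2 + 1,
and (m+1)^2 − 2·(m+1) + 2 = m^2 + 1.
This completes the inductive step, so w_n = n^2 − 2n + 2 for all n ≥ 1.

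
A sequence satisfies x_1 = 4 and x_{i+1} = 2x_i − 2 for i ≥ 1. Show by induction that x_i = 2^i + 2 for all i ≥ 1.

Base case: x_1 = 4, and 2^1 + 2 = 2 + 2 = 4.
Assume x_r = 2^r + 2 for some r ≥ 1.
Then x_{r+1} = 2x_r − 2 = 2·(2^r + 2) − 2 = 2^{r+1} + 4 − 2 = 2^{r+1} + 2.
This completes the inductive step, so x_i = 2^i + 2 for all i ≥ 1.

x_i = 2^i + 2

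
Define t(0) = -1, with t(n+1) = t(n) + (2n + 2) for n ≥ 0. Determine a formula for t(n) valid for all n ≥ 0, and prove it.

Claim: t(n) = n^2 + n − 1.

Base case: t(0) = -1, and 0^2 + 0 − 1 = -1.
Assume t(r) = r^2 + r − 1.
Then t(r+1) = t(r) + (2r + 2) = (r^2 + r − 1) + (2r + 2) = r^2 + 3r + 1,
and (r+1)^2 + (r+1) − 1 = r^2 + 3r + 1.
Hence t(n) = n^2 + n − 1 for every n ≥ 0, by induction.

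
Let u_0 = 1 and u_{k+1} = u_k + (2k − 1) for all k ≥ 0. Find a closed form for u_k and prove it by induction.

Claim: u_k = k^2 − 2k + 1.

Base case: u_0 = 1, and 0^2 − 2·0 + 1 = 1.
Assume u_j = j^2 − 2j + 1.
Then u_{j+1} = u_j + (2j − 1) = (j^2 − 2j + 1) + (2j − 1) = j^2,
and (j+1)^2 − 2·(j+1) + 1 = j^2.
This completes the inductive step, so u_k = k^2 − 2k + 1 for all k ≥ 0.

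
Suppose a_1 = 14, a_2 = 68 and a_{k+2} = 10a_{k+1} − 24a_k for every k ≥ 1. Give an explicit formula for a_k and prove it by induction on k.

Claim: a_k = 2·4^k + 6^k.

Base cases: a_1 = 14 and 2·4^1 + 6^1 = 14; a_2 = 68 and 2·4^2 + 6^2 = 68.
Assume a_i = 2·4^i + 6^i for all 1 ≤ i ≤ j, where j ≥ 2.
Then a_{j+1} = 10a_j − 24a_{j−1} = 10·(2·4^j + 6^j) − 24·(2·4^{j−1} + 6^{j−1}) = 2·(10·4 − 24)4^{j−1} + (10·6 − 24)6^{j−1} = 32·4^{j−1} + 36·6^{j−1} = 2·4^{j+1} + 6^{j+1}.
Hence a_k = 2·4^k + 6^k for every k ≥ 1, by strong induction.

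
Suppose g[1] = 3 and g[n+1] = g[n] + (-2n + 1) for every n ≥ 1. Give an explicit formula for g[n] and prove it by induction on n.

Claim: g[n] = -n^2 + 2n + 2.

Base case: g[1] = 3, and -1^2 + 2·1 + 2 = 3.
Assume g[k] = -k^2 + 2k + 2.
Then g[k+1] = g[k] + (-2k + 1) = (-k^2 + 2k + 2) + (-2k + 1) = -k^2 + 3,
and -(k+1)^2 + 2·(k+1) + 2 = -k^2 + 3.
Hence g[n] = -n^2 + 2n + 2 for every n ≥ 1, by induction.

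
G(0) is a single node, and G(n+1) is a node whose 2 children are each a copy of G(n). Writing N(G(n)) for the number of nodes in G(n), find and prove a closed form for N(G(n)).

Claim: N(G(n)) = 2^{n+1} − 1.

Base case: N(G(0)) = 1, and 2^{0+1} − 1 = 1.
Assume N(G(m)) = 2^{m+1} − 1.
Then N(G(m+1)) = 1 + 2N(G(m)) = 1 + 2(2^{m+1} − 1) = 2^{m+2} − 2 + 1 = 2^{m+2} − 1.
Hence N(G(n)) = 2^{n+1} − 1 for every n ≥ 0, by induction.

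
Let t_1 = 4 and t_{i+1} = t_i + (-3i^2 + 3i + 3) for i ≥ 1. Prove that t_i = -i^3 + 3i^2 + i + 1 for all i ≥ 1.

Base case: t_1 = 4, and -1^3 + 3·1^2 + 1 + 1 = 4.
Assume t_r = -r^3 + 3r^2 + r + 1.
Then t_{r+1} = t_r + (-3r^2 + 3r + 3) = (-r^3 + 3r^2 + r + 1) + (-3r^2 + 3r + 3) = -r^3 + 4r + 4,
and -(r+1)^3 + 3·(r+1)^2 + (r+1) + 1 = -r^3 + 4r + 4.
This completes the inductive step, so t_i = -i^3 + 3i^2 + i + 1 for all i ≥ 1.

t_i = -i^3 + 3i^2 + i + 1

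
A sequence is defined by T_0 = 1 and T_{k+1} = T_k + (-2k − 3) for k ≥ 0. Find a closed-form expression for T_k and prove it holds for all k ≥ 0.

Claim: T_k = -k^2 − 2k + 1.

Base case: T_0 = 1, and -0^2 − 2·0 + 1 = 1.
Assume T_j = -j^2 − 2j + 1.
Then T_{j+1} = T_j + (-2j − 3) = (-j^2 − 2j + 1) + (-2j − 3) = -j^2 − 4j − 2,
and -(j+1)^2 − 2·(j+1) + 1 = -j^2 − 4j − 2.
By induction, T_k = -k^2 − 2k + 1 for all k ≥ 0.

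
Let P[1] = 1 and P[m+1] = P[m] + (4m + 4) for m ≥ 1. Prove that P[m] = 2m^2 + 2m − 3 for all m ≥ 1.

Base case: P[1] = 1, and 2·1^2 + 2·1 − 3 = 1.
Assume P[j] = 2j^2 + 2j − 3.
Then P[j+1] = P[j] + (4j + 4) = (2j^2 + 2j − 3) + (4j + 4) = 2j^2 + 6j + 1,
and 2·(j+1)^2 + 2·(j+1) − 3 = 2j^2 + 6j + 1.
Hence P[m] = 2m^2 + 2m − 3 for every m ≥ 1, by induction.

P[m] = 2m^2 + 2m − 3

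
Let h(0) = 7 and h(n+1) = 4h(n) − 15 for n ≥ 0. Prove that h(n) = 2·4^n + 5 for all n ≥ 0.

Base case: h(0) = 7, and 2·4^0 + 5 = 2 + 5 = 7.
Assume h(j) = 2·4^j + 5 for some j ≥ 0.
Then h(j+1) = 4h(j) − 15 = 4·(2·4^j + 5) − 15 = 8·4^j + 20 − 15 = 2·4^{j+1} + 5.
This completes the inductive step, so h(n) = 2·4^n + 5 for all n ≥ 0.

h(n) = 2·4^n + 5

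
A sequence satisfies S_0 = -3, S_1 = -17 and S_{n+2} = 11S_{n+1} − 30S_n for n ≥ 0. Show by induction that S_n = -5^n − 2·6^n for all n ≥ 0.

Base cases: S_0 = -3 and -5^0 − 2·6^0 = -3; S_1 = -17 and -5^1 − 2·6^1 = -17.
Assume S_j = -5^j − 2·6^j for all 0 ≤ j ≤ m, where m ≥ 1.
Then S_{m+1} = 11S_m − 30S_{m−1} = 11·(-5^m − 2·6^m) − 30·(-5^{m−1} − 2·6^{m−1}) = -(11·5 − 30)5^{m−1} − 2·(11·6 − 30)6^{m−1} = -25·5^{m−1} − 72·6^{m−1} = -5^{m+1} − 2·6^{m+1}.
By strong induction, S_n = -5^n − 2·6^n for all n ≥ 0.

S_n = -5^n − 2·6^n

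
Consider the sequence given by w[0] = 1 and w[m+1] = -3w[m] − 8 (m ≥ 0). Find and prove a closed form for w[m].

Claim: w[m] = 3·(-3)^m − 2.

Base case: w[0] = 1, and 3·(-3)^0 − 2 = 3 − 2 = 1.
Assume w[k] = 3·(-3)^k − 2 for some k ≥ 0.
Then w[k+1] = -3w[k] − 8 = -3·(3·(-3)^k − 2) − 8 = -9·(-3)^k + 6 − 8 = 3·(-3)^{k+1} − 2.
Hence w[m] = 3·(-3)^m − 2 for every m ≥ 0, by induction.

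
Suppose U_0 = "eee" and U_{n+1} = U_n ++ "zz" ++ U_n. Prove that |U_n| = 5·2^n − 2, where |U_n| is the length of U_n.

Base case: |U_0| = 3, and 5·2^0 − 2 = 3.
Assume |U_r| = 5·2^r − 2.
Then |U_{r+1}| = |U_r| + 2 + |U_r| = 2|U_r| + 2 = 2(5·2^r − 2) + 2 = 5·2^{r+1} − 4 + 2 = 5·2^{r+1} − 2.
By induction, |U_n| = 5·2^n − 2 for all n ≥ 0.

|U_n| = 5·2^n − 2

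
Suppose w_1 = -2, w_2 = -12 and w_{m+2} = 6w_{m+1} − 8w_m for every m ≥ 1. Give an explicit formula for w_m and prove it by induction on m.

Claim: w_m = -4^m + 2^m.

Base cases: w_1 = -2 and -4^1 + 2^1 = -2; w_2 = -12 and -4^2 + 2^2 = -12.
Assume w_j = -4^j + 2^j for all 1 ≤ j ≤ k, where k ≥ 2.
Then w_{k+1} = 6w_k − 8w_{k−1} = 6·(-4^k + 2^k) − 8·(-4^{k−1} + 2^{k−1}) = -(6·4 − 8)4^{k−1} + (6·2 − 8)2^{k−1} = -16·4^{k−1} + 4·2^{k−1} = -4^{k+1} + 2^{k+1}.
By strong induction, w_m = -4^m + 2^m for all m ≥ 1.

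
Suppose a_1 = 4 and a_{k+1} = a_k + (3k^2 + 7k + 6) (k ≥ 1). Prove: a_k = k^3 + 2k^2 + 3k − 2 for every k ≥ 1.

Base case: a_1 = 4, and 1^3 + 2·1^2 + 3·1 − 2 = 4.
Assume a_j = j^3 + 2j^2 + 3j − 2.
Then a_{j+1} = a_j + (3j^2 + 7j + 6) = (j^3 + 2j^2 + 3j − 2) + (3j^2 + 7j + 6) = j^3 + 5j^2 + 10j + 4,
and (j+1)^3 + 2·(j+1)^2 + 3·(j+1) − 2 = j^3 + 5j^2 + 10j + 4.
By induction, a_k = k^3 + 2k^2 + 3k − 2 for all k ≥ 1.

a_k = k^3 + 2k^2 + 3k − 2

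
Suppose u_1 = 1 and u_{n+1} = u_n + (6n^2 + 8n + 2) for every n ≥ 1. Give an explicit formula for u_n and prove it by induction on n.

Claim: u_n = 2n^3 + n^2 − n − 1.

Base case: u_1 = 1, and 2·1^3 + 1^2 − 1 − 1 = 1.
Assume u_r = 2r^3 + r^2 − r − 1.
Then u_{r+1} = u_r + (6r^2 + 8r + 2) = (2r^3 + r^2 − r − 1) + (6r^2 + 8r + 2) = 2r^3 + 7r^2 + 7r + 1,
and 2·(r+1)^3 + (r+1)^2 − (r+1) − 1 = 2r^3 + 7r^2 + 7r + 1.
By induction, u_n = 2n^3 + n^2 − n − 1 for all n ≥ 1.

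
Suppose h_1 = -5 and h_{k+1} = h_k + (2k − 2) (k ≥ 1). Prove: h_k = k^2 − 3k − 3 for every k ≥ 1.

Base case: h_1 = -5, and 1^2 − 3·1 − 3 = -5.
Assume h_m = m^2 − 3m − 3.
Then h_{m+1} = h_m + (2m − 2) = (m^2 − 3m − 3) + (2m − 2) = m^2 − m − 5,
and (m+1)^2 − 3·(m+1) − 3 = m^2 − m − 5.
This completes the inductive step, so h_k = k^2 − 3k − 3 for all k ≥ 1.

h_k = k^2 − 3k − 3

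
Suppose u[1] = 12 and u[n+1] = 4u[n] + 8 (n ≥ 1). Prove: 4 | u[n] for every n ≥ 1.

Base case: u[1] = 12 = 4·3, so 4 | u[1].
Assume 4 | u[r], so u[r] = 4t for some integer t.
Then u[r+1] = 4u[r] + 8 = 4·(4t) + 8 = 4(4t + 2), so 4 | u[r+1].
This completes the inductive step, so 4 | u[n] for all n ≥ 1.

4 | u[n]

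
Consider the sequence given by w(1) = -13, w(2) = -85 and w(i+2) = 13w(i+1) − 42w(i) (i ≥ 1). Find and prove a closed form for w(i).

Claim: w(i) = -6^i − 7^i.

Base cases: w(1) = -13 and -6^1 − 7^1 = -13; w(2) = -85 and -6^2 − 7^2 = -85.
Assume w(t) = -6^t − 7^t for all 1 ≤ t ≤ j, where j ≥ 2.
Then w(j+1) = 13w(j) − 42w(j−1) = 13·(-6^j − 7^j) − 42·(-6^{j−1} − 7^{j−1}) = -(13·6 − 42)6^{j−1} − (13·7 − 42)7^{j−1} = -36·6^{j−1} − 49·7^{j−1} = -6^{j+1} − 7^{j+1}.
So the formula holds for j+1, and by strong induction w(i) = -6^i − 7^i for all i ≥ 1.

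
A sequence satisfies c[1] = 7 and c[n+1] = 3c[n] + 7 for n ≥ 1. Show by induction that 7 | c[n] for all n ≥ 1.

Base case: c[1] = 7 = 7·1, so 7 | c[1].
Assume 7 | c[k], so c[k] = 7t for some integer t.
Then c[k+1] = 3c[k] + 7 = 3·(7t) + 7 = 7(3t + 1), so 7 | c[k+1].
Hence 7 | c[n] for every n ≥ 1, by induction.

7 | c[n]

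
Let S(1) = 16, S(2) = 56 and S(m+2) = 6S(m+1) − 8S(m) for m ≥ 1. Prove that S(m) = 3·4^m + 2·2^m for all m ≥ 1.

Base cases: S(1) = 16 and 3·4^1 + 2·2^1 = 16; S(2) = 56 and 3·4^2 + 2·2^2 = 56.
Assume S(i) = 3·4^i + 2·2^i for all 1 ≤ i ≤ j, where j ≥ 2.
Then S(j+1) = 6S(j) − 8S(j−1) = 6·(3·4^j + 2·2^j) − 8·(3·4^{j−1} + 2·2^{j−1}) = 3·(6·4 − 8)4^{j−1} + 2·(6·2 − 8)2^{j−1} = 48·4^{j−1} + 8·2^{j−1} = 3·4^{j+1} + 2·2^{j+1}.
This completes the inductive step, so S(m) = 3·4^m + 2·2^m for all m ≥ 1.

S(m) = 3·4^m + 2·2^m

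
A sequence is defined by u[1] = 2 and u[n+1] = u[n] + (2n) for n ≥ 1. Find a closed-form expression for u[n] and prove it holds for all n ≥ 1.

Claim: u[n] = n^2 − n + 2.

Base case: u[1] = 2, and 1^2 − 1 + 2 = 2.
Assume u[r] = r^2 − r + 2.
Then u[r+1] = u[r] + (2r) = (r^2 − r + 2) + (2r) = r^2 + r + 2,
and (r+1)^2 − (r+1) + 2 = r^2 + r + 2.
This completes the inductive step, so u[n] = n^2 − n + 2 for all n ≥ 1.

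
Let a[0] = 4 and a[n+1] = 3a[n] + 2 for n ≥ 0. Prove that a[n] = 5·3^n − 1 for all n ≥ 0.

Base case: a[0] = 4, and 5·3^0 − 1 = 5 − 1 = 4.
Assume a[j] = 5·3^j − 1 for some j ≥ 0.
Then a[j+1] = 3a[j] + 2 = 3·(5·3^j − 1) + 2 = 15·3^j − 3 + 2 = 5·3^{j+1} − 1.
This completes the inductive step, so a[n] = 5·3^n − 1 for all n ≥ 0.

a[n] = 5·3^n − 1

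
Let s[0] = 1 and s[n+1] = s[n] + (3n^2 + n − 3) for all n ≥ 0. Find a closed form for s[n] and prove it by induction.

Claim: s[n] = n^3 − n^2 − 3n + 1.

Base case: s[0] = 1, and 0^3 − 0^2 − 3·0 + 1 = 1.
Assume s[m] = m^3 − m^2 − 3m + 1.
Then s[m+1] = s[m] + (3m^2 + m − 3) = (m^3 − m^2 − 3m + 1) + (3m^2 + m − 3) = m^3 + 2m^2 − 2m − 2,
and (m+1)^3 − (m+1)^2 − 3·(m+1) + 1 = m^3 + 2m^2 − 2m − 2.
By induction, s[n] = n^3 − n^2 − 3n + 1 for all n ≥ 0.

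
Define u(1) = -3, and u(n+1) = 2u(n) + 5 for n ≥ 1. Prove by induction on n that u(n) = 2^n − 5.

Base case: u(1) = -3, and 2^1 − 5 = 2 − 5 = -3.
Assume u(j) = 2^j − 5 for some j ≥ 1.
Then u(j+1) = 2u(j) + 5 = 2·(2^j − 5) + 5 = 2^{j+1} − 10 + 5 = 2^{j+1} − 5.
Hence u(n) = 2^n − 5 for every n ≥ 1, by induction.

u(n) = 2^n − 5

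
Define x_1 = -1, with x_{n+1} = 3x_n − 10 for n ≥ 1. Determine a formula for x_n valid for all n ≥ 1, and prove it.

Claim: x_n = -2·3^n + 5.

Base case: x_1 = -1, and -2·3^1 + 5 = -6 + 5 = -1.
Assume x_r = -2·3^r + 5 for some r ≥ 1.
Then x_{r+1} = 3x_r − 10 = 3·(-2·3^r + 5) − 10 = -6·3^r + 15 − 10 = -2·3^{r+1} + 5.
By induction, x_n = -2·3^n + 5 for all n ≥ 1.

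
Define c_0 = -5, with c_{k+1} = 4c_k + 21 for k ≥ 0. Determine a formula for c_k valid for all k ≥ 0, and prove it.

Claim: c_k = 2·4^k − 7.

Base case: c_0 = -5, and 2·4^0 − 7 = 2 − 7 = -5.
Assume c_r = 2·4^r − 7 for some r ≥ 0.
Then c_{r+1} = 4c_r + 21 = 4·(2·4^r − 7) + 21 = 8·4^r − 28 + 21 = 2·4^{r+1} − 7.
By induction, c_k = 2·4^k − 7 for all k ≥ 0.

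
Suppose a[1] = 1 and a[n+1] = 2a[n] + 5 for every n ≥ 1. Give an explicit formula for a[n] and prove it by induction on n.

Claim: a[n] = 3·2^n − 5.

Base case: a[1] = 1, and 3·2^1 − 5 = 6 − 5 = 1.
Assume a[r] = 3·2^r − 5 for some r ≥ 1.
Then a[r+1] = 2a[r] + 5 = 2·(3·2^r − 5) + 5 = 6·2^r − 10 + 5 = 3·2^{r+1} − 5.
So the formula holds for r+1, and by induction a[n] = 3·2^n − 5 for all n ≥ 1.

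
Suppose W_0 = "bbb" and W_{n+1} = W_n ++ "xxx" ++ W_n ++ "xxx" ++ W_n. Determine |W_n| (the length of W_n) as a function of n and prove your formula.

Claim: |W_n| = 6·3^n − 3.

Base case: |W_0| = 3, and 6·3^0 − 3 = 3.
Assume |W_r| = 6·3^r − 3.
Then |W_{r+1}| = 3|W_r| + 6 = 3(6·3^r − 3) + 6 = 6·3^{r+1} − 9 + 6 = 6·3^{r+1} − 3.
This completes the inductive step, so |W_n| = 6·3^n − 3 for all n ≥ 0.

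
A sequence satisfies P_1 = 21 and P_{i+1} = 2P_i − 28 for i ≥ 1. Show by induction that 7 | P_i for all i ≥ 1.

Base case: P_1 = 21 = 7·3, so 7 | P_1.
Assume 7 | P_r, so P_r = 7t for some integer t.
Then P_{r+1} = 2P_r − 28 = 2·(7t) − 28 = 7(2t − 4), so 7 | P_{r+1}.
Hence 7 | P_i for every i ≥ 1, by induction.

7 | P_i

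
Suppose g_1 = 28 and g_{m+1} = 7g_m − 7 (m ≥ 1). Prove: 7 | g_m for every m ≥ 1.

Base case: g_1 = 28 = 7·4, so 7 | g_1.
Assume 7 | g_k, so g_k = 7t for some integer t.
Then g_{k+1} = 7g_k − 7 = 7·(7t) − 7 = 7(7t − 1), so 7 | g_{k+1}.
This completes the inductive step, so 7 | g_m for all m ≥ 1.

7 | g_m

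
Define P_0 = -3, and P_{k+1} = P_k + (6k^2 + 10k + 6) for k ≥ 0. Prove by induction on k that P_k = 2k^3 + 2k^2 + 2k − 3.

Base case: P_0 = -3, and 2·0^3 + 2·0^2 + 2·0 − 3 = -3.
Assume P_m = 2m^3 + 2m^2 + 2m − 3.
Then P_{m+1} = P_m + (6m^2 + 10m + 6) = (2m^3 + 2m^2 + 2m − 3) + (6m^2 + 10m + 6) = 2m^3 + 8m^2 + 12m + 3,
and 2·(m+1)^3 + 2·(m+1)^2 + 2·(m+1) − 3 = 2m^3 + 8m^2 + 12m + 3.
By induction, P_k = 2k^3 + 2k^2 + 2k − 3 for all k ≥ 0.

P_k = 2k^3 + 2k^2 + 2k − 3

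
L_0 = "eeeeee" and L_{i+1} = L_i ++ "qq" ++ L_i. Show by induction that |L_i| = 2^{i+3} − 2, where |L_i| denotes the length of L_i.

Base case: |L_0| = 6, and 2^{0+3} − 2 = 6.
Assume |L_k| = 2^{k+3} − 2.
Then |L_{k+1}| = |L_k| + 2 + |L_k| = 2|L_k| + 2 = 2(2^{k+3} − 2) + 2 = 2^{k+1+3} − 4 + 2 = 2^{k+1+3} − 2.
Hence |L_i| = 2^{i+3} − 2 for every i ≥ 0, by induction.

|L_i| = 2^{i+3} − 2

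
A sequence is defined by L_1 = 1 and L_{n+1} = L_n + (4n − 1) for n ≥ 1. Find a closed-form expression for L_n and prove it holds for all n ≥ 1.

Claim: L_n = 2n^2 − 3n + 2.

Base case: L_1 = 1, and 2·1^2 − 3·1 + 2 = 1.
Assume L_m = 2m^2 − 3m + 2.
Then L_{m+1} = L_m + (4m − 1) = (2m^2 − 3m + 2) + (4m − 1) = 2m^2 + m + 1,
and 2·(m+1)^2 − 3·(m+1) + 2 = 2m^2 + m + 1.
By induction, L_n = 2n^2 − 3n + 2 for all n ≥ 1.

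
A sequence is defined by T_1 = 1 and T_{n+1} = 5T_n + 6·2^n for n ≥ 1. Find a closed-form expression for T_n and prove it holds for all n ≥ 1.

Claim: T_n = 5^n − 2·2^n.

Base case: T_1 = 1, and 5^1 − 2·2^1 = 5 − 4 = 1.
Assume T_k = 5^k − 2·2^k for some k ≥ 1.
Then T_{k+1} = 5T_k + 6·2^k = 5·(5^k − 2·2^k) + 6·2^k = 5^{k+1} − 10·2^k + 6·2^k = 5^{k+1} − 4·2^k = 5^{k+1} − 2·2^{k+1}.
By induction, T_n = 5^n − 2·2^n for all n ≥ 1.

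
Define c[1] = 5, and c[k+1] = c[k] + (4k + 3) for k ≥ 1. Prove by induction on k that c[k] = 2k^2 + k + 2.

Base case: c[1] = 5, and 2·1^2 + 1 + 2 = 5.
Assume c[j] = 2j^2 + j + 2.
Then c[j+1] = c[j] + (4j + 3) = (2j^2 + j + 2) + (4j + 3) = 2j^2 + 5j + 5,
and 2·(j+1)^2 + (j+1) + 2 = 2j^2 + 5j + 5.
Hence c[k] = 2k^2 + k + 2 for every k ≥ 1, by induction.

c[k] = 2k^2 + k + 2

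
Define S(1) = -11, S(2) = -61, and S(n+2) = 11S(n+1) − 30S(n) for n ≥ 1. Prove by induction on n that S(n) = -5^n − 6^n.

Base cases: S(1) = -11 and -5^1 − 6^1 = -11; S(2) = -61 and -5^2 − 6^2 = -61.
Assume S(i) = -5^i − 6^i for all 1 ≤ i ≤ j, where j ≥ 2.
Then S(j+1) = 11S(j) − 30S(j−1) = 11·(-5^j − 6^j) − 30·(-5^{j−1} − 6^{j−1}) = -(11·5 − 30)5^{j−1} − (11·6 − 30)6^{j−1} = -25·5^{j−1} − 36·6^{j−1} = -5^{j+1} − 6^{j+1}.
By strong induction, S(n) = -5^n − 6^n for all n ≥ 1.

S(n) = -5^n − 6^n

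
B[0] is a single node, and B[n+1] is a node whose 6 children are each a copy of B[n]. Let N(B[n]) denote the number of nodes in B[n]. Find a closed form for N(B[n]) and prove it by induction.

Claim: N(B[n]) = (6^{n+1} − 1)/5.

Base case: N(B[0]) = 1, and (6^{0+1} − 1)/5 = 1.
Assume N(B[j]) = (6^{j+1} − 1)/5.
Then N(B[j+1]) = 1 + 6N(B[j]) = 1 + 6·(6^{j+1} − 1)/5 = 1 + (6^{j+2} − 6)/5 = (5 + 6^{j+2} − 6)/5 = (6^{j+2} − 1)/5.
So the formula holds for j+1, and by induction N(B[n]) = (6^{n+1} − 1)/5 for all n ≥ 0.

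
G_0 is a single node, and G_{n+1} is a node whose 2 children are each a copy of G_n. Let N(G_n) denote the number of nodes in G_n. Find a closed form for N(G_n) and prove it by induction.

Claim: N(G_n) = 2^{n+1} − 1.

Base case: N(G_0) = 1, and 2^{0+1} − 1 = 1.
Assume N(G_j) = 2^{j+1} − 1.
Then N(G_{j+1}) = 1 + 2N(G_j) = 1 + 2(2^{j+1} − 1) = 2^{j+2} − 2 + 1 = 2^{j+2} − 1.
This completes the inductive step, so N(G_n) = 2^{n+1} − 1 for all n ≥ 0.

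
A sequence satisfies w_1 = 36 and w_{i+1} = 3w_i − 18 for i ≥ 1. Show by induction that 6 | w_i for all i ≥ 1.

Base case: w_1 = 36 = 6·6, so 6 | w_1.
Assume 6 | w_k, so w_k = 6t for some integer t.
Then w_{k+1} = 3w_k − 18 = 3·(6t) − 18 = 6(3t − 3), so 6 | w_{k+1}.
This completes the inductive step, so 6 | w_i for all i ≥ 1.

6 | w_i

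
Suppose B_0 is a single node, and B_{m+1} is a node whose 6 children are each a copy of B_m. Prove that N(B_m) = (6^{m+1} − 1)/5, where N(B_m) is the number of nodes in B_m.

Base case: N(B_0) = 1, and (6^{0+1} − 1)/5 = 1.
Assume N(B_k) = (6^{k+1} − 1)/5.
Then N(B_{k+1}) = 1 + 6N(B_k) = 1 + 6·(6^{k+1} − 1)/5 = 1 + (6^{k+2} − 6)/5 = (5 + 6^{k+2} − 6)/5 = (6^{k+2} − 1)/5.
Hence N(B_m) = (6^{m+1} − 1)/5 for every m ≥ 0, by induction.

N(B_m) = (6^{m+1} − 1)/5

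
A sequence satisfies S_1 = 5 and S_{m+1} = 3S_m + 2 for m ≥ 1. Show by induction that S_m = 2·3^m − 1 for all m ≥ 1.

Base case: S_1 = 5, and 2·3^1 − 1 = 6 − 1 = 5.
Assume S_k = 2·3^k − 1 for some k ≥ 1.
Then S_{k+1} = 3S_k + 2 = 3·(2·3^k − 1) + 2 = 6·3^k − 3 + 2 = 2·3^{k+1} − 1.
By induction, S_m = 2·3^m − 1 for all m ≥ 1.

S_m = 2·3^m − 1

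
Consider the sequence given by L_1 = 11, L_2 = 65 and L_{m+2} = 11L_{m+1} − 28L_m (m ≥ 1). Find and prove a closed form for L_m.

Claim: L_m = 4^m + 7^m.

Base cases: L_1 = 11 and 4^1 + 7^1 = 11; L_2 = 65 and 4^2 + 7^2 = 65.
Assume L_i = 4^i + 7^i for all 1 ≤ i ≤ j, where j ≥ 2.
Then L_{j+1} = 11L_j − 28L_{j−1} = 11·(4^j + 7^j) − 28·(4^{j−1} + 7^{j−1}) = (11·4 − 28)4^{j−1} + (11·7 − 28)7^{j−1} = 16·4^{j−1} + 49·7^{j−1} = 4^{j+1} + 7^{j+1}.
By strong induction, L_m = 4^m + 7^m for all m ≥ 1.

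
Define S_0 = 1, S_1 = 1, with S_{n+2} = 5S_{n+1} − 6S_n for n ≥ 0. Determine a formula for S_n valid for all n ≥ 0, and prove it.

Claim: S_n = 2·2^n − 3^n.

Base cases: S_0 = 1 and 2·2^0 − 3^0 = 1; S_1 = 1 and 2·2^1 − 3^1 = 1.
Assume S_i = 2·2^i − 3^i for all 0 ≤ i ≤ j, where j ≥ 1.
Then S_{j+1} = 5S_j − 6S_{j−1} = 5·(2·2^j − 3^j) − 6·(2·2^{j−1} − 3^{j−1}) = 2·(5·2 − 6)2^{j−1} − (5·3 − 6)3^{j−1} = 8·2^{j−1} − 9·3^{j−1} = 2·2^{j+1} − 3^{j+1}.
So the formula holds for j+1, and by strong induction S_n = 2·2^n − 3^n for all n ≥ 0.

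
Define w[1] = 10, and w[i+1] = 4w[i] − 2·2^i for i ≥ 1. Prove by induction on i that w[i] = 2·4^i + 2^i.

Base case: w[1] = 10, and 2·4^1 + 2^1 = 8 + 2 = 10.
Assume w[m] = 2·4^m + 2^m for some m ≥ 1.
Then w[m+1] = 4w[m] − 2·2^m = 4·(2·4^m + 2^m) − 2·2^m = 2·4^{m+1} + 4·2^m − 2·2^m = 2·4^{m+1} + 2·2^m = 2·4^{m+1} + 2^{m+1}.
This completes the inductive step, so w[i] = 2·4^i + 2^i for all i ≥ 1.

w[i] = 2·4^i + 2^i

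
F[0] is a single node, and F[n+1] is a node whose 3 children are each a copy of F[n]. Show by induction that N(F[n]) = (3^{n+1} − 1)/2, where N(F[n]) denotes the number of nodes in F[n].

Base case: N(F[0]) = 1, and (3^{0+1} − 1)/2 = 1.
Assume N(F[m]) = (3^{m+1} − 1)/2.
Then N(F[m+1]) = 1 + 3N(F[m]) = 1 + 3·(3^{m+1} − 1)/2 = 1 + (3^{m+2} − 3)/2 = (2 + 3^{m+2} − 3)/2 = (3^{m+2} − 1)/2.
Hence N(F[n]) = (3^{n+1} − 1)/2 for every n ≥ 0, by induction.

N(F[n]) = (3^{n+1} − 1)/2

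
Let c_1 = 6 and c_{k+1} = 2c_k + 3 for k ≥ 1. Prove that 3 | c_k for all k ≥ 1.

Base case: c_1 = 6 = 3·2, so 3 | c_1.
Assume 3 | c_m, so c_m = 3t for some integer t.
Then c_{m+1} = 2c_m + 3 = 2·(3t) + 3 = 3(2t + 1), so 3 | c_{m+1}.
This completes the inductive step, so 3 | c_k for all k ≥ 1.

3 | c_k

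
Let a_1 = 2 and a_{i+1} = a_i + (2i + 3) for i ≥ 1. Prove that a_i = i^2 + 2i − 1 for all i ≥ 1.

Base case: a_1 = 2, and 1^2 + 2·1 − 1 = 2.
Assume a_j = j^2 + 2j − 1.
Then a_{j+1} = a_j + (2j + 3) = (j^2 + 2j − 1) + (2j + 3) = j^2 + 4j + 2,
and (j+1)^2 + 2·(j+1) − 1 = j^2 + 4j + 2.
This completes the inductive step, so a_i = i^2 + 2i − 1 for all i ≥ 1.

a_i = i^2 + 2i − 1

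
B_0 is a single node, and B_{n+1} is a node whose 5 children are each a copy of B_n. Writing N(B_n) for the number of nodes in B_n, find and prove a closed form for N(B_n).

Claim: N(B_n) = (5^{n+1} − 1)/4.

Base case: N(B_0) = 1, and (5^{0+1} − 1)/4 = 1.
Assume N(B_k) = (5^{k+1} − 1)/4.
Then N(B_{k+1}) = 1 + 5N(B_k) = 1 + 5·(5^{k+1} − 1)/4 = 1 + (5^{k+2} − 5)/4 = (4 + 5^{k+2} − 5)/4 = (5^{k+2} − 1)/4.
This completes the inductive step, so N(B_n) = (5^{n+1} − 1)/4 for all n ≥ 0.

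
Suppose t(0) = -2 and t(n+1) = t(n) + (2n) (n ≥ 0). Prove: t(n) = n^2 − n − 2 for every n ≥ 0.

Base case: t(0) = -2, and 0^2 − 0 − 2 = -2.
Assume t(k) = k^2 − k − 2.
Then t(k+1) = t(k) + (2k) = (k^2 − k − 2) + (2k) = k^2 + k − 2,
and (k+1)^2 − (k+1) − 2 = k^2 + k − 2.
This completes the inductive step, so t(n) = n^2 − n − 2 for all n ≥ 0.

t(n) = n^2 − n − 2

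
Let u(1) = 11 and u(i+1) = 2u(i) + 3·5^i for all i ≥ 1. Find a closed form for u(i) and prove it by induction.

Claim: u(i) = 3·2^i + 5^i.

Base case: u(1) = 11, and 3·2^1 + 5^1 = 6 + 5 = 11.
Assume u(k) = 3·2^k + 5^k for some k ≥ 1.
Then u(k+1) = 2u(k) + 3·5^k = 2·(3·2^k + 5^k) + 3·5^k = 3·2^{k+1} + 2·5^k + 3·5^k = 3·2^{k+1} + 5·5^k = 3·2^{k+1} + 5^{k+1}.
So the formula holds for k+1, and by induction u(i) = 3·2^i + 5^i for all i ≥ 1.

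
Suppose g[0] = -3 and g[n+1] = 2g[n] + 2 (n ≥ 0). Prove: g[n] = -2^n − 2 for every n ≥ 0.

Base case: g[0] = -3, and -2^0 − 2 = -1 − 2 = -3.
Assume g[k] = -2^k − 2 for some k ≥ 0.
Then g[k+1] = 2g[k] + 2 = 2·(-2^k − 2) + 2 = -2^{k+1} − 4 + 2 = -2^{k+1} − 2.
This completes the inductive step, so g[n] = -2^n − 2 for all n ≥ 0.

g[n] = -2^n − 2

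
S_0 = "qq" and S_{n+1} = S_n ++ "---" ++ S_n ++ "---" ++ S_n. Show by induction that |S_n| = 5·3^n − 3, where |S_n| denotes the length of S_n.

Base case: |S_0| = 2, and 5·3^0 − 3 = 2.
Assume |S_j| = 5·3^j − 3.
Then |S_{j+1}| = 3|S_j| + 6 = 3(5·3^j − 3) + 6 = 5·3^{j+1} − 9 + 6 = 5·3^{j+1} − 3.
This completes the inductive step, so |S_n| = 5·3^n − 3 for all n ≥ 0.

|S_n| = 5·3^n − 3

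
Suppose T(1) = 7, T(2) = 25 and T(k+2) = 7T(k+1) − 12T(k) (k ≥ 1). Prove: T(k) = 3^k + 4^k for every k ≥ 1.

Base cases: T(1) = 7 and 3^1 + 4^1 = 7; T(2) = 25 and 3^2 + 4^2 = 25.
Assume T(i) = 3^i + 4^i for all 1 ≤ i ≤ j, where j ≥ 2.
Then T(j+1) = 7T(j) − 12T(j−1) = 7·(3^j + 4^j) − 12·(3^{j−1} + 4^{j−1}) = (7·3 − 12)3^{j−1} + (7·4 − 12)4^{j−1} = 9·3^{j−1} + 16·4^{j−1} = 3^{j+1} + 4^{j+1}.
So the formula holds for j+1, and by strong induction T(k) = 3^k + 4^k for all k ≥ 1.

T(k) = 3^k + 4^k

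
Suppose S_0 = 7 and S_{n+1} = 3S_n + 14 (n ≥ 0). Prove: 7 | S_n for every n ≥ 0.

Base case: S_0 = 7 = 7·1, so 7 | S_0.
Assume 7 | S_m, so S_m = 7t for some integer t.
Then S_{m+1} = 3S_m + 14 = 3·(7t) + 14 = 7(3t + 2), so 7 | S_{m+1}.
By induction, 7 | S_n for all n ≥ 0.

7 | S_n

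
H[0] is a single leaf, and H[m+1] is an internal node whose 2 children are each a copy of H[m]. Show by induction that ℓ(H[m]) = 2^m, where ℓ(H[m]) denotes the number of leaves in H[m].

Base case: ℓ(H[0]) = 1, and 2^0 = 1.
Assume ℓ(H[r]) = 2^r.
Then ℓ(H[r+1]) = 2·ℓ(H[r]) = 2·2^r = 2^{r+1}.
So the formula holds for r+1, and by induction ℓ(H[m]) = 2^m for all m ≥ 0.

ℓ(H[m]) = 2^m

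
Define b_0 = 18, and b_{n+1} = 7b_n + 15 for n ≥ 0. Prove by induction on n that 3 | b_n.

Base case: b_0 = 18 = 3·6, so 3 | b_0.
Assume 3 | b_j, so b_j = 3t for some integer t.
Then b_{j+1} = 7b_j + 15 = 7·(3t) + 15 = 3(7t + 5), so 3 | b_{j+1}.
Hence 3 | b_n for every n ≥ 0, by induction.

3 | b_n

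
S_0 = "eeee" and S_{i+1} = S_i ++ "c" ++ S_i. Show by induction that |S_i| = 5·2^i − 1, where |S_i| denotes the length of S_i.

Base case: |S_0| = 4, and 5·2^0 − 1 = 4.
Assume |S_m| = 5·2^m − 1.
Then |S_{m+1}| = |S_m| + 1 + |S_m| = 2|S_m| + 1 = 2(5·2^m − 1) + 1 = 5·2^{m+1} − 2 + 1 = 5·2^{m+1} − 1.
Hence |S_i| = 5·2^i − 1 for every i ≥ 0, by induction.

|S_i| = 5·2^i − 1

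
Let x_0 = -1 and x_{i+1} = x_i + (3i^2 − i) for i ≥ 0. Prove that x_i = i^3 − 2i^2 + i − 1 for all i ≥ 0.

Base case: x_0 = -1, and 0^3 − 2·0^2 + 0 − 1 = -1.
Assume x_k = k^3 − 2k^2 + k − 1.
Then x_{k+1} = x_k + (3k^2 − k) = (k^3 − 2k^2 + k − 1) + (3k^2 − k) = k^3 + k^2 − 1,
and (k+1)^3 − 2·(k+1)^2 + (k+1) − 1 = k^3 + k^2 − 1.
This completes the inductive step, so x_i = i^3 − 2i^2 + i − 1 for all i ≥ 0.

x_i = i^3 − 2i^2 + i − 1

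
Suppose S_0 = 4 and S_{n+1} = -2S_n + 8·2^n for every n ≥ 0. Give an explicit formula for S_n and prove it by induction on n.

Claim: S_n = 2·(-2)^n + 2·2^n.

Base case: S_0 = 4, and 2·(-2)^0 + 2·2^0 = 2 + 2 = 4.
Assume S_j = 2·(-2)^j + 2·2^j for some j ≥ 0.
Then S_{j+1} = -2S_j + 8·2^j = -2·(2·(-2)^j + 2·2^j) + 8·2^j = 2·(-2)^{j+1} − 4·2^j + 8·2^j = 2·(-2)^{j+1} + 4·2^j = 2·(-2)^{j+1} + 2·2^{j+1}.
So the formula holds for j+1, and by induction S_n = 2·(-2)^n + 2·2^n for all n ≥ 0.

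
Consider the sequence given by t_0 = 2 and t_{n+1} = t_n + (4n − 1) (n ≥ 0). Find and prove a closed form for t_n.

Claim: t_n = 2n^2 − 3n + 2.

Base case: t_0 = 2, and 2·0^2 − 3·0 + 2 = 2.
Assume t_m = 2m^2 − 3m + 2.
Then t_{m+1} = t_m + (4m − 1) = (2m^2 − 3m + 2) + (4m − 1) = 2m^2 + m + 1,
and 2·(m+1)^2 − 3·(m+1) + 2 = 2m^2 + m + 1.
By induction, t_n = 2n^2 − 3n + 2 for all n ≥ 0.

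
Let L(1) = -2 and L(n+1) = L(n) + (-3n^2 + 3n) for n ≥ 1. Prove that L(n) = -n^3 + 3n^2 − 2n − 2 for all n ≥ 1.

Base case: L(1) = -2, and -1^3 + 3·1^2 − 2·1 − 2 = -2.
Assume L(k) = -k^3 + 3k^2 − 2k − 2.
Then L(k+1) = L(k) + (-3k^2 + 3k) = (-k^3 + 3k^2 − 2k − 2) + (-3k^2 + 3k) = -k^3 + k − 2,
and -(k+1)^3 + 3·(k+1)^2 − 2·(k+1) − 2 = -k^3 + k − 2.
This completes the inductive step, so L(n) = -n^3 + 3n^2 − 2n − 2 for all n ≥ 1.

L(n) = -n^3 + 3n^2 − 2n − 2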